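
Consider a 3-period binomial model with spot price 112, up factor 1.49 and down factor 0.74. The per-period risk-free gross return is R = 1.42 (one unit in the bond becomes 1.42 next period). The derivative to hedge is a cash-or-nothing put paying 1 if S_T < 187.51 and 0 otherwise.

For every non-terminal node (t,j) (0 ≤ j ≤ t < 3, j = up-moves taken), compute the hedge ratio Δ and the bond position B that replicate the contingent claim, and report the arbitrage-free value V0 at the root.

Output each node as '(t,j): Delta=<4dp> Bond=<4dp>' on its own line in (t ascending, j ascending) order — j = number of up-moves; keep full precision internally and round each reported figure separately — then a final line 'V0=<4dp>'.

The replicating-portfolio and risk-neutral prices coincide; use p* = (1.42−0.74)/(1.49−0.74) = 0.9067 for the latter.
At expiry t=3: V(3,0)=1.0000, V(3,1)=1.0000, V(3,2)=1.0000, V(3,3)=0.0000
Node (2,0) S=61.3312: V=(p*·1.0000+(1−p*)·1.0000)/1.42=0.7042; Δ=(1.0000−1.0000)/(91.3835−45.3851)=0.0000; B=V−Δ·S=0.7042
Node (2,1) S=123.4912: V=(p*·1.0000+(1−p*)·1.0000)/1.42=0.7042; Δ=(1.0000−1.0000)/(184.0019−91.3835)=0.0000; B=V−Δ·S=0.7042
Node (2,2) S=248.6512: V=(p*·0.0000+(1−p*)·1.0000)/1.42=0.0657; Δ=(0.0000−1.0000)/(370.4903−184.0019)=-0.0054; B=V−Δ·S=1.3991
Node (1,0) S=82.8800: V=(p*·0.7042+(1−p*)·0.7042)/1.42=0.4959; Δ=(0.7042−0.7042)/(123.4912−61.3312)=0.0000; B=V−Δ·S=0.4959
Node (1,1) S=166.8800: V=(p*·0.0657+(1−p*)·0.7042)/1.42=0.0883; Δ=(0.0657−0.7042)/(248.6512−123.4912)=-0.0051; B=V−Δ·S=0.9396
Node (0,0) S=112.0000: V=(p*·0.0883+(1−p*)·0.4959)/1.42=0.0889; Δ=(0.0883−0.4959)/(166.8800−82.8800)=-0.0049; B=V−Δ·S=0.6325
The time-0 hedge costs 0.0889, which is the no-arbitrage price.

(0,0): Delta=-0.0049 Bond=0.6325
(1,0): Delta=0.0000 Bond=0.4959
(1,1): Delta=-0.0051 Bond=0.9396
(2,0): Delta=0.0000 Bond=0.7042
(2,1): Delta=0.0000 Bond=0.7042
(2,2): Delta=-0.0054 Bond=1.3991
V0=0.0889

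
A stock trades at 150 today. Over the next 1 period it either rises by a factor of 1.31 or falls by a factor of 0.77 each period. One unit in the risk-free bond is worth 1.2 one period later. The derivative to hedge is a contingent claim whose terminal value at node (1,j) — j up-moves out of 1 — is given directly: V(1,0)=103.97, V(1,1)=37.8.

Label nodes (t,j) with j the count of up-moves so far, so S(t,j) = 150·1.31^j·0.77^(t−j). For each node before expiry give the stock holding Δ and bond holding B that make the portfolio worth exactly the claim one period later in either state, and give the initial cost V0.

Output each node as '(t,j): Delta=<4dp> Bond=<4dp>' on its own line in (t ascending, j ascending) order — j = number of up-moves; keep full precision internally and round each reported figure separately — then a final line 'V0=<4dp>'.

No-arbitrage ⇒ martingale measure with p* = (R−d)/(u−d) = 0.7963.
At expiry t=1: V(1,0)=103.9700, V(1,1)=37.8000
(0,0): S=150.0000. Δ = (V_up−V_dn)/(S_up−S_dn) = (37.8000−103.9700)/(196.5000−115.5000) = -0.8169. V = [p*·37.8000 + (1−p*)·103.9700]/1.2 = 42.7326. B = V − Δ·S = 165.2696.
The time-0 hedge costs 42.7326, which is the no-arbitrage price.

(0,0): Delta=-0.8169 Bond=165.2696
V0=42.7326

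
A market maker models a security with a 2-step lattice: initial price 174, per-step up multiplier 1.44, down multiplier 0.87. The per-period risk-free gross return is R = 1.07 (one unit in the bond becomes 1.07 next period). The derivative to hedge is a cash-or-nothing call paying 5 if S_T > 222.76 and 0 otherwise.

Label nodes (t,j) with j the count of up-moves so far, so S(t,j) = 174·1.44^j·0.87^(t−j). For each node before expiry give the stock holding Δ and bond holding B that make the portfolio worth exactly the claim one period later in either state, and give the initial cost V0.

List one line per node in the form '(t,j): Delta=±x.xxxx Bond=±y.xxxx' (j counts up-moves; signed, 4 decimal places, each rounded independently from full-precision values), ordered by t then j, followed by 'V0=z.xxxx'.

(0,0): Delta=0.0165 Bond=-2.3388
(1,0): Delta=0.0000 Bond=0.0000
(1,1): Delta=0.0350 Bond=-7.1323
V0=0.5377

Risk-neutral probability p* = (R−d)/(u−d) = (1.07−0.87)/(1.44−0.87) = 0.3509.
Payoff layer (t=2): V(2,0)=0.0000, V(2,1)=0.0000, V(2,2)=5.0000
(1,0): S=151.3800. Δ = (V_up−V_dn)/(S_up−S_dn) = (0.0000−0.0000)/(217.9872−131.7006) = 0.0000. V = [p*·0.0000 + (1−p*)·0.0000]/1.07 = 0.0000. B = V − Δ·S = 0.0000.
(1,1): S=250.5600. Δ = (V_up−V_dn)/(S_up−S_dn) = (5.0000−0.0000)/(360.8064−217.9872) = 0.0350. V = [p*·5.0000 + (1−p*)·0.0000]/1.07 = 1.6396. B = V − Δ·S = -7.1323.
(0,0): S=174.0000. Δ = (V_up−V_dn)/(S_up−S_dn) = (1.6396−0.0000)/(250.5600−151.3800) = 0.0165. V = [p*·1.6396 + (1−p*)·0.0000]/1.07 = 0.5377. B = V − Δ·S = -2.3388.
Root portfolio cost Δ·174+B reproduces V0=0.5377.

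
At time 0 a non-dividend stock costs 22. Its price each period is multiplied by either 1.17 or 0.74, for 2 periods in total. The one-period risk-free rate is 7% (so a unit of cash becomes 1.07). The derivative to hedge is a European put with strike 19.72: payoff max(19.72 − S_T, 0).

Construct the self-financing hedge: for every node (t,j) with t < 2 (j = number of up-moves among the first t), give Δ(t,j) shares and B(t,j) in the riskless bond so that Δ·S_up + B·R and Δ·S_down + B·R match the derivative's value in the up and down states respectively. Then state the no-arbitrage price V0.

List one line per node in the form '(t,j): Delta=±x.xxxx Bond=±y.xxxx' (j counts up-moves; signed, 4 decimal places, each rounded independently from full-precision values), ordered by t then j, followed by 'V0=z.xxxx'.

(0,0): Delta=-0.2118 Bond=5.2320
(1,0): Delta=-1.0000 Bond=18.4299
(1,1): Delta=-0.0608 Bond=1.7099
V0=0.5721

Under the risk-neutral measure, an up-move has probability p* = (R−d)/(u−d) = 0.7674 and values discount at R = 1.07.
Terminal payoffs: V(2,0)=7.6728, V(2,1)=0.6724, V(2,2)=0.0000
Node (1,0) S=16.2800: V=(p*·0.6724+(1−p*)·7.6728)/1.07=2.1499; Δ=(0.6724−7.6728)/(19.0476−12.0472)=-1.0000; B=V−Δ·S=18.4299
Node (1,1) S=25.7400: V=(p*·0.0000+(1−p*)·0.6724)/1.07=0.1461; Δ=(0.0000−0.6724)/(30.1158−19.0476)=-0.0608; B=V−Δ·S=1.7099
Node (0,0) S=22.0000: V=(p*·0.1461+(1−p*)·2.1499)/1.07=0.5721; Δ=(0.1461−2.1499)/(25.7400−16.2800)=-0.2118; B=V−Δ·S=5.2320
The time-0 hedge costs 0.5721, which is the no-arbitrage price.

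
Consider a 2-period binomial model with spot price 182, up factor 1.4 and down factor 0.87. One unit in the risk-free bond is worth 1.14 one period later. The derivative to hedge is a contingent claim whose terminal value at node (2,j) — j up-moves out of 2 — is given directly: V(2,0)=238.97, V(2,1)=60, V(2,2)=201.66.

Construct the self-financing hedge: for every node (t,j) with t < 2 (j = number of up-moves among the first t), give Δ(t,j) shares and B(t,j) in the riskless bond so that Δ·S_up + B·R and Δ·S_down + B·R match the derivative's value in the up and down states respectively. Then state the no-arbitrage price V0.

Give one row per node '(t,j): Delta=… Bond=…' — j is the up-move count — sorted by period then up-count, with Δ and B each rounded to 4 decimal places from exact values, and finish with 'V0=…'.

Since d<R<u, set p* = (R−d)/(u−d) = 0.5094; price each node as the discounted p*-expectation of its children.
Terminal values V(2,·): V(2,0)=238.9700, V(2,1)=60.0000, V(2,2)=201.6600
(1,0): S=158.3400. Δ = (V_up−V_dn)/(S_up−S_dn) = (60.0000−238.9700)/(221.6760−137.7558) = -2.1326. V = [p*·60.0000 + (1−p*)·238.9700]/1.14 = 129.6461. B = V − Δ·S = 467.3254.
(1,1): S=254.8000. Δ = (V_up−V_dn)/(S_up−S_dn) = (201.6600−60.0000)/(356.7200−221.6760) = 1.0490. V = [p*·201.6600 + (1−p*)·60.0000]/1.14 = 115.9355. B = V − Δ·S = -151.3476.
(0,0): S=182.0000. Δ = (V_up−V_dn)/(S_up−S_dn) = (115.9355−129.6461)/(254.8000−158.3400) = -0.1421. V = [p*·115.9355 + (1−p*)·129.6461]/1.14 = 107.5978. B = V − Δ·S = 133.4670.
The time-0 hedge costs 107.5978, which is the no-arbitrage price.

(0,0): Delta=-0.1421 Bond=133.4670
(1,0): Delta=-2.1326 Bond=467.3254
(1,1): Delta=1.0490 Bond=-151.3476
V0=107.5978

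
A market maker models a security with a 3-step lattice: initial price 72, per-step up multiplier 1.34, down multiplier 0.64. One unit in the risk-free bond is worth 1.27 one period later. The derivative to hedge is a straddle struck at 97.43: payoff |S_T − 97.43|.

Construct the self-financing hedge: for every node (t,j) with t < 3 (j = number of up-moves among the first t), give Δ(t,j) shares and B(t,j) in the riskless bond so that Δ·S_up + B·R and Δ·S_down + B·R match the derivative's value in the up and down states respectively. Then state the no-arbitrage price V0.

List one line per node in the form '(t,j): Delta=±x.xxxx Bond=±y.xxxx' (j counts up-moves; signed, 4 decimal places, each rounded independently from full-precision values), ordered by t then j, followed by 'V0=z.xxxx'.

(0,0): Delta=0.5108 Bond=-7.2519
(1,0): Delta=-1.0000 Bond=60.4067
(1,1): Delta=0.5910 Bond=-16.9451
(2,0): Delta=-1.0000 Bond=76.7165
(2,1): Delta=-1.0000 Bond=76.7165
(2,2): Delta=0.6754 Bond=-32.4355
V0=29.5241

Under the risk-neutral measure, an up-move has probability p* = (R−d)/(u−d) = 0.9000 and values discount at R = 1.27.
At expiry t=3: V(3,0)=78.5556, V(3,1)=57.9118, V(3,2)=14.6888, V(3,3)=75.8095
(2,0): S=29.4912. Δ = (V_up−V_dn)/(S_up−S_dn) = (57.9118−78.5556)/(39.5182−18.8744) = -1.0000. V = [p*·57.9118 + (1−p*)·78.5556]/1.27 = 47.2253. B = V − Δ·S = 76.7165.
(2,1): S=61.7472. Δ = (V_up−V_dn)/(S_up−S_dn) = (14.6888−57.9118)/(82.7412−39.5182) = -1.0000. V = [p*·14.6888 + (1−p*)·57.9118]/1.27 = 14.9693. B = V − Δ·S = 76.7165.
(2,2): S=129.2832. Δ = (V_up−V_dn)/(S_up−S_dn) = (75.8095−14.6888)/(173.2395−82.7412) = 0.6754. V = [p*·75.8095 + (1−p*)·14.6888]/1.27 = 54.8799. B = V − Δ·S = -32.4355.
(1,0): S=46.0800. Δ = (V_up−V_dn)/(S_up−S_dn) = (14.9693−47.2253)/(61.7472−29.4912) = -1.0000. V = [p*·14.9693 + (1−p*)·47.2253]/1.27 = 14.3267. B = V − Δ·S = 60.4067.
(1,1): S=96.4800. Δ = (V_up−V_dn)/(S_up−S_dn) = (54.8799−14.9693)/(129.2832−61.7472) = 0.5910. V = [p*·54.8799 + (1−p*)·14.9693]/1.27 = 40.0699. B = V − Δ·S = -16.9451.
(0,0): S=72.0000. Δ = (V_up−V_dn)/(S_up−S_dn) = (40.0699−14.3267)/(96.4800−46.0800) = 0.5108. V = [p*·40.0699 + (1−p*)·14.3267]/1.27 = 29.5241. B = V − Δ·S = -7.2519.
Check: Δ(0,0)·S0 + B(0,0) = 29.5241 = V0.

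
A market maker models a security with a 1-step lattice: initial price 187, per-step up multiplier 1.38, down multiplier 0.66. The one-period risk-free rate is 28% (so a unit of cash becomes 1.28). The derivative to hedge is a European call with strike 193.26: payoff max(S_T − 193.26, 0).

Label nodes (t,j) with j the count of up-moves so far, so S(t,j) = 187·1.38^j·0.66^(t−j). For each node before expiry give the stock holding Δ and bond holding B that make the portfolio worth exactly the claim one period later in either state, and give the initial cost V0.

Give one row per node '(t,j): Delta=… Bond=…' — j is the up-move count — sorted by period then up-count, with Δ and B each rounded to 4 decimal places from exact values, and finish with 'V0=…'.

The replicating-portfolio and risk-neutral prices coincide; use p* = (1.28−0.66)/(1.38−0.66) = 0.8611 for the latter.
At expiry t=1: V(1,0)=0.0000, V(1,1)=64.8000
  t=0,j=0: stock 187.0000 → up 258.0600 (V=64.8000), down 123.4200 (V=0.0000). Price 43.5938; hedge Δ=0.4813, bond B=-46.4063.
Self-financing check: at every node Δ·S+B equals the discounted successor values.

(0,0): Delta=0.4813 Bond=-46.4063
V0=43.5938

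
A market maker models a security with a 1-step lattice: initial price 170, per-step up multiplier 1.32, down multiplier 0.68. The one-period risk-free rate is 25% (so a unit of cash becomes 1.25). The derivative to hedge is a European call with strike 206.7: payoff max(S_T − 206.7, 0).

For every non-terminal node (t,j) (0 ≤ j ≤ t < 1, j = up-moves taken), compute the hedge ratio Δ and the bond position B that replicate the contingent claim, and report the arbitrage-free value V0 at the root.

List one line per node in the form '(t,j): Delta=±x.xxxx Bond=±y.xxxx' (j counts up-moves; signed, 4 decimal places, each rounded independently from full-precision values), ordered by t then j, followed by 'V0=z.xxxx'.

(0,0): Delta=0.1627 Bond=-15.0450
V0=12.6113

Risk-neutral probability p* = (R−d)/(u−d) = (1.25−0.68)/(1.32−0.68) = 0.8906.
Payoff layer (t=1): V(1,0)=0.0000, V(1,1)=17.7000
Node (0,0) S=170.0000: V=(p*·17.7000+(1−p*)·0.0000)/1.25=12.6113; Δ=(17.7000−0.0000)/(224.4000−115.6000)=0.1627; B=V−Δ·S=-15.0450
Each (Δ,B) replicates both successor values, so the strategy is self-financing and V0 is arbitrage-free.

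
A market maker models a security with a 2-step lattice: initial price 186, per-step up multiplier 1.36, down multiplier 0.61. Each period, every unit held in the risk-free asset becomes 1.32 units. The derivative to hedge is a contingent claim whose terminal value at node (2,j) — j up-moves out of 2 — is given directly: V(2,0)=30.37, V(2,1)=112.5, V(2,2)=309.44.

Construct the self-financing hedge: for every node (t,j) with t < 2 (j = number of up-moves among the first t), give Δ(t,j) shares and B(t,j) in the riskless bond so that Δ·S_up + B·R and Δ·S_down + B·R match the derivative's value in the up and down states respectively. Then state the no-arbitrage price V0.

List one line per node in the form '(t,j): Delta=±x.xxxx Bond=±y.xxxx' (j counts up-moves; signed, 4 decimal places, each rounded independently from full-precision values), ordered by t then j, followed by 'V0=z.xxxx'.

Under the risk-neutral measure, an up-move has probability p* = (R−d)/(u−d) = 0.9467 and values discount at R = 1.32.
At expiry t=2: V(2,0)=30.3700, V(2,1)=112.5000, V(2,2)=309.4400
(1,0): S=113.4600. Δ = (V_up−V_dn)/(S_up−S_dn) = (112.5000−30.3700)/(154.3056−69.2106) = 0.9652. V = [p*·112.5000 + (1−p*)·30.3700]/1.32 = 81.9089. B = V − Δ·S = -27.5978.
(1,1): S=252.9600. Δ = (V_up−V_dn)/(S_up−S_dn) = (309.4400−112.5000)/(344.0256−154.3056) = 1.0381. V = [p*·309.4400 + (1−p*)·112.5000]/1.32 = 226.4671. B = V − Δ·S = -36.1196.
(0,0): S=186.0000. Δ = (V_up−V_dn)/(S_up−S_dn) = (226.4671−81.9089)/(252.9600−113.4600) = 1.0363. V = [p*·226.4671 + (1−p*)·81.9089]/1.32 = 165.7252. B = V − Δ·S = -27.0190.
Self-financing check: at every node Δ·S+B equals the discounted successor values.

(0,0): Delta=1.0363 Bond=-27.0190
(1,0): Delta=0.9652 Bond=-27.5978
(1,1): Delta=1.0381 Bond=-36.1196
V0=165.7252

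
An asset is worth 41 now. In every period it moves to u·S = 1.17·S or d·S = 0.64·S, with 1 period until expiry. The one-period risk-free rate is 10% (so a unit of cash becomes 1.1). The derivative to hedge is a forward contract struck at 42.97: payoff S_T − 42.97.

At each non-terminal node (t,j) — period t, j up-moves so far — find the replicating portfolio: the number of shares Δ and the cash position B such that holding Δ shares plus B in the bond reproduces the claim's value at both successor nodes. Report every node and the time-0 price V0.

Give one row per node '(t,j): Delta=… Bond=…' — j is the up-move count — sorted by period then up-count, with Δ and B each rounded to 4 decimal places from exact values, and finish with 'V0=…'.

The replicating-portfolio and risk-neutral prices coincide; use p* = (1.1−0.64)/(1.17−0.64) = 0.8679 for the latter.
At expiry t=1: V(1,0)=-16.7300, V(1,1)=5.0000
Node (0,0) S=41.0000: V=(p*·5.0000+(1−p*)·-16.7300)/1.1=1.9364; Δ=(5.0000−-16.7300)/(47.9700−26.2400)=1.0000; B=V−Δ·S=-39.0636
Self-financing check: at every node Δ·S+B equals the discounted successor values.

(0,0): Delta=1.0000 Bond=-39.0636
V0=1.9364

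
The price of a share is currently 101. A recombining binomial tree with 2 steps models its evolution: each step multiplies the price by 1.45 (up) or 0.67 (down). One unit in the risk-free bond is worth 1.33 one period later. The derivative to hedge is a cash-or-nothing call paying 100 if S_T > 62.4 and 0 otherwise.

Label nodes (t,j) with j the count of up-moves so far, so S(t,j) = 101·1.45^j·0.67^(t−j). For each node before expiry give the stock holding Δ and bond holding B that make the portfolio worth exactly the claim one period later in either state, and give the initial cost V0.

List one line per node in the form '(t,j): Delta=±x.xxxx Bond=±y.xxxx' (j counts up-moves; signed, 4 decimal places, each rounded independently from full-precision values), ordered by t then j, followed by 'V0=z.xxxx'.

The replicating-portfolio and risk-neutral prices coincide; use p* = (1.33−0.67)/(1.45−0.67) = 0.8462 for the latter.
At expiry t=2: V(2,0)=0.0000, V(2,1)=100.0000, V(2,2)=100.0000
(1,0): S=67.6700. Δ = (V_up−V_dn)/(S_up−S_dn) = (100.0000−0.0000)/(98.1215−45.3389) = 1.8946. V = [p*·100.0000 + (1−p*)·0.0000]/1.33 = 63.6206. B = V − Δ·S = -64.5845.
(1,1): S=146.4500. Δ = (V_up−V_dn)/(S_up−S_dn) = (100.0000−100.0000)/(212.3525−98.1215) = 0.0000. V = [p*·100.0000 + (1−p*)·100.0000]/1.33 = 75.1880. B = V − Δ·S = 75.1880.
(0,0): S=101.0000. Δ = (V_up−V_dn)/(S_up−S_dn) = (75.1880−63.6206)/(146.4500−67.6700) = 0.1468. V = [p*·75.1880 + (1−p*)·63.6206]/1.33 = 55.1943. B = V − Δ·S = 40.3643.
Each (Δ,B) replicates both successor values, so the strategy is self-financing and V0 is arbitrage-free.

(0,0): Delta=0.1468 Bond=40.3643
(1,0): Delta=1.8946 Bond=-64.5845
(1,1): Delta=0.0000 Bond=75.1880
V0=55.1943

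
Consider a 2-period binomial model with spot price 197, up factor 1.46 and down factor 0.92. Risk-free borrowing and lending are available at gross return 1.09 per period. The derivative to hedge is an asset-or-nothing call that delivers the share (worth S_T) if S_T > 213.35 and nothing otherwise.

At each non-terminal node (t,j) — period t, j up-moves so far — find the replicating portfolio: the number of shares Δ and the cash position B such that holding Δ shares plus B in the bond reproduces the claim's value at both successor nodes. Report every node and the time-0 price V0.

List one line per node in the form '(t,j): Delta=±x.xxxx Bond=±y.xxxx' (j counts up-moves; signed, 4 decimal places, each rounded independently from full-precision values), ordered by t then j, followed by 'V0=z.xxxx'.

The replicating-portfolio and risk-neutral prices coincide; use p* = (1.09−0.92)/(1.46−0.92) = 0.3148 for the latter.
At expiry t=2: V(2,0)=0.0000, V(2,1)=264.6104, V(2,2)=419.9252
Node (1,0) S=181.2400: V=(p*·264.6104+(1−p*)·0.0000)/1.09=76.4250; Δ=(264.6104−0.0000)/(264.6104−166.7408)=2.7037; B=V−Δ·S=-413.5942
Node (1,1) S=287.6200: V=(p*·419.9252+(1−p*)·264.6104)/1.09=287.6200; Δ=(419.9252−264.6104)/(419.9252−264.6104)=1.0000; B=V−Δ·S=0.0000
Node (0,0) S=197.0000: V=(p*·287.6200+(1−p*)·76.4250)/1.09=131.1122; Δ=(287.6200−76.4250)/(287.6200−181.2400)=1.9853; B=V−Δ·S=-259.9896
Check: Δ(0,0)·S0 + B(0,0) = 131.1122 = V0.

(0,0): Delta=1.9853 Bond=-259.9896
(1,0): Delta=2.7037 Bond=-413.5942
(1,1): Delta=1.0000 Bond=0.0000
V0=131.1122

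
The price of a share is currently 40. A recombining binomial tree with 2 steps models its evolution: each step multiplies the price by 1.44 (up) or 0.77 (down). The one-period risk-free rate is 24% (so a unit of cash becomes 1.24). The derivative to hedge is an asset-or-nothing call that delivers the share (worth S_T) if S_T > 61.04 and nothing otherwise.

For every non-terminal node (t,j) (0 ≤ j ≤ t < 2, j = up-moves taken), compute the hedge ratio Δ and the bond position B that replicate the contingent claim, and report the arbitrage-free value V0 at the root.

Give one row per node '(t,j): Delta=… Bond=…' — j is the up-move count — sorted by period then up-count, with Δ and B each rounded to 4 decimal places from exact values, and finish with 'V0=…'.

(0,0): Delta=1.7509 Bond=-43.4891
(1,0): Delta=0.0000 Bond=0.0000
(1,1): Delta=2.1493 Bond=-76.8740
V0=26.5453

The replicating-portfolio and risk-neutral prices coincide; use p* = (1.24−0.77)/(1.44−0.77) = 0.7015 for the latter.
Terminal values V(2,·): V(2,0)=0.0000, V(2,1)=0.0000, V(2,2)=82.9440
  t=1,j=0: stock 30.8000 → up 44.3520 (V=0.0000), down 23.7160 (V=0.0000). Price 0.0000; hedge Δ=0.0000, bond B=0.0000.
  t=1,j=1: stock 57.6000 → up 82.9440 (V=82.9440), down 44.3520 (V=0.0000). Price 46.9231; hedge Δ=2.1493, bond B=-76.8740.
  t=0,j=0: stock 40.0000 → up 57.6000 (V=46.9231), down 30.8000 (V=0.0000). Price 26.5453; hedge Δ=1.7509, bond B=-43.4891.
Check: Δ(0,0)·S0 + B(0,0) = 26.5453 = V0.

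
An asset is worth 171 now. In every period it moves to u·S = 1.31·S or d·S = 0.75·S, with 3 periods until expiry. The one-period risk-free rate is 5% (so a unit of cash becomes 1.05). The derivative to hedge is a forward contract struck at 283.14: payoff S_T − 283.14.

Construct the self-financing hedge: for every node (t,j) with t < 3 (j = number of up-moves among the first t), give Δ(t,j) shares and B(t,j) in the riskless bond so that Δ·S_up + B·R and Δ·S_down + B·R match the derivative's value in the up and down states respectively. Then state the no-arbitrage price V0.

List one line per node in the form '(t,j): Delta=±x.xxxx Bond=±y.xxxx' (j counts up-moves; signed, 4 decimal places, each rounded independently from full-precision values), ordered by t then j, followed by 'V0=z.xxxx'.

(0,0): Delta=1.0000 Bond=-244.5870
(1,0): Delta=1.0000 Bond=-256.8163
(1,1): Delta=1.0000 Bond=-256.8163
(2,0): Delta=1.0000 Bond=-269.6571
(2,1): Delta=1.0000 Bond=-269.6571
(2,2): Delta=1.0000 Bond=-269.6571
V0=-73.5870

No-arbitrage ⇒ martingale measure with p* = (R−d)/(u−d) = 0.5357.
Terminal payoffs: V(3,0)=-210.9994, V(3,1)=-157.1344, V(3,2)=-63.0502, V(3,3)=101.2836
(2,0): S=96.1875. Δ = (V_up−V_dn)/(S_up−S_dn) = (-157.1344−-210.9994)/(126.0056−72.1406) = 1.0000. V = [p*·-157.1344 + (1−p*)·-210.9994]/1.05 = -173.4696. B = V − Δ·S = -269.6571.
(2,1): S=168.0075. Δ = (V_up−V_dn)/(S_up−S_dn) = (-63.0502−-157.1344)/(220.0898−126.0056) = 1.0000. V = [p*·-63.0502 + (1−p*)·-157.1344]/1.05 = -101.6496. B = V − Δ·S = -269.6571.
(2,2): S=293.4531. Δ = (V_up−V_dn)/(S_up−S_dn) = (101.2836−-63.0502)/(384.4236−220.0898) = 1.0000. V = [p*·101.2836 + (1−p*)·-63.0502]/1.05 = 23.7960. B = V − Δ·S = -269.6571.
(1,0): S=128.2500. Δ = (V_up−V_dn)/(S_up−S_dn) = (-101.6496−-173.4696)/(168.0075−96.1875) = 1.0000. V = [p*·-101.6496 + (1−p*)·-173.4696]/1.05 = -128.5663. B = V − Δ·S = -256.8163.
(1,1): S=224.0100. Δ = (V_up−V_dn)/(S_up−S_dn) = (23.7960−-101.6496)/(293.4531−168.0075) = 1.0000. V = [p*·23.7960 + (1−p*)·-101.6496]/1.05 = -32.8063. B = V − Δ·S = -256.8163.
(0,0): S=171.0000. Δ = (V_up−V_dn)/(S_up−S_dn) = (-32.8063−-128.5663)/(224.0100−128.2500) = 1.0000. V = [p*·-32.8063 + (1−p*)·-128.5663]/1.05 = -73.5870. B = V − Δ·S = -244.5870.
Check: Δ(0,0)·S0 + B(0,0) = -73.5870 = V0.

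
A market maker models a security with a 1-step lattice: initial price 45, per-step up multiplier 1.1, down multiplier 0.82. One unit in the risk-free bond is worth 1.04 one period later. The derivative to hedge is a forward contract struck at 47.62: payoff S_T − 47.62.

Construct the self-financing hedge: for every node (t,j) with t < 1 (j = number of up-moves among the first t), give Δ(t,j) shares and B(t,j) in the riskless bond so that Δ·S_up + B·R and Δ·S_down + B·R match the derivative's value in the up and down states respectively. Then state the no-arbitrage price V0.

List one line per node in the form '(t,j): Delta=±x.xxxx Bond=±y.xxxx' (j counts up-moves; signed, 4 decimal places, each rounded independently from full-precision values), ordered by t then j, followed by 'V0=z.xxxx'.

Since d<R<u, set p* = (R−d)/(u−d) = 0.7857; price each node as the discounted p*-expectation of its children.
Terminal payoffs: V(1,0)=-10.7200, V(1,1)=1.8800
Node (0,0) S=45.0000: V=(p*·1.8800+(1−p*)·-10.7200)/1.04=-0.7885; Δ=(1.8800−-10.7200)/(49.5000−36.9000)=1.0000; B=V−Δ·S=-45.7885
Self-financing check: at every node Δ·S+B equals the discounted successor values.

(0,0): Delta=1.0000 Bond=-45.7885
V0=-0.7885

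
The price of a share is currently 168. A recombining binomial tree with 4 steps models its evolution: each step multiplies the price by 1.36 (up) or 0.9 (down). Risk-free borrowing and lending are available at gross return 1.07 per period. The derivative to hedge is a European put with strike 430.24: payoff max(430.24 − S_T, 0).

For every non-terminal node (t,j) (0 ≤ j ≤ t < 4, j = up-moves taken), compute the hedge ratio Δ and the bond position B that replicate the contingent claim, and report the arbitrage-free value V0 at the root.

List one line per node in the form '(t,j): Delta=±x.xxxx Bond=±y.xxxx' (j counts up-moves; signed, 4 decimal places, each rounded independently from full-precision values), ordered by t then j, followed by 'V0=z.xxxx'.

Under the risk-neutral measure, an up-move has probability p* = (R−d)/(u−d) = 0.3696 and values discount at R = 1.07.
Terminal payoffs: V(4,0)=320.0152, V(4,1)=263.6781, V(4,2)=178.5464, V(4,3)=49.9031, V(4,4)=0.0000
  t=3,j=0: stock 122.4720 → up 166.5619 (V=263.6781), down 110.2248 (V=320.0152). Price 279.6215; hedge Δ=-1.0000, bond B=402.0935.
  t=3,j=1: stock 185.0688 → up 251.6936 (V=178.5464), down 166.5619 (V=263.6781). Price 217.0247; hedge Δ=-1.0000, bond B=402.0935.
  t=3,j=2: stock 279.6595 → up 380.3369 (V=49.9031), down 251.6936 (V=178.5464). Price 122.4339; hedge Δ=-1.0000, bond B=402.0935.
  t=3,j=3: stock 422.5966 → up 574.7314 (V=0.0000), down 380.3369 (V=49.9031). Price 29.4024; hedge Δ=-0.2567, bond B=137.8873.
  t=2,j=0: stock 136.0800 → up 185.0688 (V=217.0247), down 122.4720 (V=279.6215). Price 239.7083; hedge Δ=-1.0000, bond B=375.7883.
  t=2,j=1: stock 205.6320 → up 279.6595 (V=122.4339), down 185.0688 (V=217.0247). Price 170.1563; hedge Δ=-1.0000, bond B=375.7883.
  t=2,j=2: stock 310.7328 → up 422.5966 (V=29.4024), down 279.6595 (V=122.4339). Price 82.2923; hedge Δ=-0.6509, bond B=284.5346.
  t=1,j=0: stock 151.2000 → up 205.6320 (V=170.1563), down 136.0800 (V=239.7083). Price 200.0040; hedge Δ=-1.0000, bond B=351.2040.
  t=1,j=1: stock 228.4800 → up 310.7328 (V=82.2923), down 205.6320 (V=170.1563). Price 128.6774; hedge Δ=-0.8360, bond B=319.6861.
  t=0,j=0: stock 168.0000 → up 228.4800 (V=128.6774), down 151.2000 (V=200.0040). Price 162.2843; hedge Δ=-0.9230, bond B=317.3421.
Root portfolio cost Δ·168+B reproduces V0=162.2843.

(0,0): Delta=-0.9230 Bond=317.3421
(1,0): Delta=-1.0000 Bond=351.2040
(1,1): Delta=-0.8360 Bond=319.6861
(2,0): Delta=-1.0000 Bond=375.7883
(2,1): Delta=-1.0000 Bond=375.7883
(2,2): Delta=-0.6509 Bond=284.5346
(3,0): Delta=-1.0000 Bond=402.0935
(3,1): Delta=-1.0000 Bond=402.0935
(3,2): Delta=-1.0000 Bond=402.0935
(3,3): Delta=-0.2567 Bond=137.8873
V0=162.2843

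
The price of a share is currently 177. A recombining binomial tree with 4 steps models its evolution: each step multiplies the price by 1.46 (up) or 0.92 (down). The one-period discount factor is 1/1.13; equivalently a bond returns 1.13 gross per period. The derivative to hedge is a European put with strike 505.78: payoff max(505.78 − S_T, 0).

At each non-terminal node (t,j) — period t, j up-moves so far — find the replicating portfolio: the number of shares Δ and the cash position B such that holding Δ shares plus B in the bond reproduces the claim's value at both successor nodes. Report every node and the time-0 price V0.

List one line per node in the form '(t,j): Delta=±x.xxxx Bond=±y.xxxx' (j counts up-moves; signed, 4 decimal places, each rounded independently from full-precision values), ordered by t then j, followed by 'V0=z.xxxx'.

(0,0): Delta=-0.8711 Bond=291.6704
(1,0): Delta=-0.9987 Bond=350.3523
(1,1): Delta=-0.7449 Bond=296.9572
(2,0): Delta=-1.0000 Bond=396.0999
(2,1): Delta=-0.9973 Bond=395.5809
(2,2): Delta=-0.4949 Bond=241.2455
(3,0): Delta=-1.0000 Bond=447.5929
(3,1): Delta=-1.0000 Bond=447.5929
(3,2): Delta=-0.9947 Bond=446.0849
(3,3): Delta=0.0000 Bond=0.0000
V0=137.4792

Under the risk-neutral measure, an up-move has probability p* = (R−d)/(u−d) = 0.3889 and values discount at R = 1.13.
Payoff layer (t=4): V(4,0)=378.9784, V(4,1)=304.5514, V(4,2)=186.4390, V(4,3)=0.0000, V(4,4)=0.0000
(3,0): S=137.8278. Δ = (V_up−V_dn)/(S_up−S_dn) = (304.5514−378.9784)/(201.2286−126.8016) = -1.0000. V = [p*·304.5514 + (1−p*)·378.9784]/1.13 = 309.7651. B = V − Δ·S = 447.5929.
(3,1): S=218.7267. Δ = (V_up−V_dn)/(S_up−S_dn) = (186.4390−304.5514)/(319.3410−201.2286) = -1.0000. V = [p*·186.4390 + (1−p*)·304.5514]/1.13 = 228.8662. B = V − Δ·S = 447.5929.
(3,2): S=347.1097. Δ = (V_up−V_dn)/(S_up−S_dn) = (0.0000−186.4390)/(506.7802−319.3410) = -0.9947. V = [p*·0.0000 + (1−p*)·186.4390]/1.13 = 100.8274. B = V − Δ·S = 446.0849.
(3,3): S=550.8481. Δ = (V_up−V_dn)/(S_up−S_dn) = (0.0000−0.0000)/(804.2382−506.7802) = 0.0000. V = [p*·0.0000 + (1−p*)·0.0000]/1.13 = 0.0000. B = V − Δ·S = 0.0000.
(2,0): S=149.8128. Δ = (V_up−V_dn)/(S_up−S_dn) = (228.8662−309.7651)/(218.7267−137.8278) = -1.0000. V = [p*·228.8662 + (1−p*)·309.7651]/1.13 = 246.2871. B = V − Δ·S = 396.0999.
(2,1): S=237.7464. Δ = (V_up−V_dn)/(S_up−S_dn) = (100.8274−228.8662)/(347.1097−218.7267) = -0.9973. V = [p*·100.8274 + (1−p*)·228.8662]/1.13 = 158.4720. B = V − Δ·S = 395.5809.
(2,2): S=377.2932. Δ = (V_up−V_dn)/(S_up−S_dn) = (0.0000−100.8274)/(550.8481−347.1097) = -0.4949. V = [p*·0.0000 + (1−p*)·100.8274]/1.13 = 54.5281. B = V − Δ·S = 241.2455.
(1,0): S=162.8400. Δ = (V_up−V_dn)/(S_up−S_dn) = (158.4720−246.2871)/(237.7464−149.8128) = -0.9987. V = [p*·158.4720 + (1−p*)·246.2871]/1.13 = 187.7317. B = V − Δ·S = 350.3523.
(1,1): S=258.4200. Δ = (V_up−V_dn)/(S_up−S_dn) = (54.5281−158.4720)/(377.2932−237.7464) = -0.7449. V = [p*·54.5281 + (1−p*)·158.4720]/1.13 = 104.4685. B = V − Δ·S = 296.9572.
(0,0): S=177.0000. Δ = (V_up−V_dn)/(S_up−S_dn) = (104.4685−187.7317)/(258.4200−162.8400) = -0.8711. V = [p*·104.4685 + (1−p*)·187.7317]/1.13 = 137.4792. B = V − Δ·S = 291.6704.
Each (Δ,B) replicates both successor values, so the strategy is self-financing and V0 is arbitrage-free.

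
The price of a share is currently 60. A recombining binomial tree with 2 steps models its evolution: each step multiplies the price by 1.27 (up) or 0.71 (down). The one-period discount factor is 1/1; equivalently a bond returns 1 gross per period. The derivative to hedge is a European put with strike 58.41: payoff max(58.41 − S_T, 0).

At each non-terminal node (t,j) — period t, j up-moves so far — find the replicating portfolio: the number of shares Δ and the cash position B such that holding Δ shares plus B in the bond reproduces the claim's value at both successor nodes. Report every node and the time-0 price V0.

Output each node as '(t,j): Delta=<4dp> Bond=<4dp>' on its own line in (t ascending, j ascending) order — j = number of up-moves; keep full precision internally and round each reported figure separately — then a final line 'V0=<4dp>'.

Under the risk-neutral measure, an up-move has probability p* = (R−d)/(u−d) = 0.5179 and values discount at R = 1.
At expiry t=2: V(2,0)=28.1640, V(2,1)=4.3080, V(2,2)=0.0000
Node (1,0) S=42.6000: V=(p*·4.3080+(1−p*)·28.1640)/1=15.8100; Δ=(4.3080−28.1640)/(54.1020−30.2460)=-1.0000; B=V−Δ·S=58.4100
Node (1,1) S=76.2000: V=(p*·0.0000+(1−p*)·4.3080)/1=2.0771; Δ=(0.0000−4.3080)/(96.7740−54.1020)=-0.1010; B=V−Δ·S=9.7699
Node (0,0) S=60.0000: V=(p*·2.0771+(1−p*)·15.8100)/1=8.6983; Δ=(2.0771−15.8100)/(76.2000−42.6000)=-0.4087; B=V−Δ·S=33.2214
Check: Δ(0,0)·S0 + B(0,0) = 8.6983 = V0.

(0,0): Delta=-0.4087 Bond=33.2214
(1,0): Delta=-1.0000 Bond=58.4100
(1,1): Delta=-0.1010 Bond=9.7699
V0=8.6983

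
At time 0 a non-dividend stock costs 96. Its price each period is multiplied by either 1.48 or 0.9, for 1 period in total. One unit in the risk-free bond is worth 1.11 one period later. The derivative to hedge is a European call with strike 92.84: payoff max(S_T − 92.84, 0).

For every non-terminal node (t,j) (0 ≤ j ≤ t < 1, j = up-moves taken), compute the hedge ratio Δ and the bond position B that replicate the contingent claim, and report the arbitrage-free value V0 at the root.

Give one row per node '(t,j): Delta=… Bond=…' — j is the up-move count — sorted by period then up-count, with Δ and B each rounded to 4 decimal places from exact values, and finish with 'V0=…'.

Under the risk-neutral measure, an up-move has probability p* = (R−d)/(u−d) = 0.3621 and values discount at R = 1.11.
Terminal payoffs: V(1,0)=0.0000, V(1,1)=49.2400
(0,0): S=96.0000. Δ = (V_up−V_dn)/(S_up−S_dn) = (49.2400−0.0000)/(142.0800−86.4000) = 0.8843. V = [p*·49.2400 + (1−p*)·0.0000]/1.11 = 16.0615. B = V − Δ·S = -68.8350.
Self-financing check: at every node Δ·S+B equals the discounted successor values.

(0,0): Delta=0.8843 Bond=-68.8350
V0=16.0615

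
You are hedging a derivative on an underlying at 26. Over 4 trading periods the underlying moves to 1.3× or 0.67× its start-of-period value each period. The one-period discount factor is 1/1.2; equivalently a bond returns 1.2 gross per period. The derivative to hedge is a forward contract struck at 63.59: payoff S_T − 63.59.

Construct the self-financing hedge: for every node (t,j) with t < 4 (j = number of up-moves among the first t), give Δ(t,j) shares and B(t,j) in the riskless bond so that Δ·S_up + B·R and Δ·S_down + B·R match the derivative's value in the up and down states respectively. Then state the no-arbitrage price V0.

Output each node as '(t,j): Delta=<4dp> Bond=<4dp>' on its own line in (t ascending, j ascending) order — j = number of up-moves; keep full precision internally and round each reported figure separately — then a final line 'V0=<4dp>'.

No-arbitrage ⇒ martingale measure with p* = (R−d)/(u−d) = 0.8413.
Terminal values V(4,·): V(4,0)=-58.3507, V(4,1)=-53.4242, V(4,2)=-43.8653, V(4,3)=-25.3183, V(4,4)=10.6686
  t=3,j=0: stock 7.8198 → up 10.1658 (V=-53.4242), down 5.2393 (V=-58.3507). Price -45.1718; hedge Δ=1.0000, bond B=-52.9917.
  t=3,j=1: stock 15.1728 → up 19.7247 (V=-43.8653), down 10.1658 (V=-53.4242). Price -37.8188; hedge Δ=1.0000, bond B=-52.9917.
  t=3,j=2: stock 29.4398 → up 38.2717 (V=-25.3183), down 19.7247 (V=-43.8653). Price -23.5519; hedge Δ=1.0000, bond B=-52.9917.
  t=3,j=3: stock 57.1220 → up 74.2586 (V=10.6686), down 38.2717 (V=-25.3183). Price 4.1303; hedge Δ=1.0000, bond B=-52.9917.
  t=2,j=0: stock 11.6714 → up 15.1728 (V=-37.8188), down 7.8198 (V=-45.1718). Price -32.4883; hedge Δ=1.0000, bond B=-44.1597.
  t=2,j=1: stock 22.6460 → up 29.4398 (V=-23.5519), down 15.1728 (V=-37.8188). Price -21.5137; hedge Δ=1.0000, bond B=-44.1597.
  t=2,j=2: stock 43.9400 → up 57.1220 (V=4.1303), down 29.4398 (V=-23.5519). Price -0.2197; hedge Δ=1.0000, bond B=-44.1597.
  t=1,j=0: stock 17.4200 → up 22.6460 (V=-21.5137), down 11.6714 (V=-32.4883). Price -19.3798; hedge Δ=1.0000, bond B=-36.7998.
  t=1,j=1: stock 33.8000 → up 43.9400 (V=-0.2197), down 22.6460 (V=-21.5137). Price -2.9998; hedge Δ=1.0000, bond B=-36.7998.
  t=0,j=0: stock 26.0000 → up 33.8000 (V=-2.9998), down 17.4200 (V=-19.3798). Price -4.6665; hedge Δ=1.0000, bond B=-30.6665.
The time-0 hedge costs -4.6665, which is the no-arbitrage price.

(0,0): Delta=1.0000 Bond=-30.6665
(1,0): Delta=1.0000 Bond=-36.7998
(1,1): Delta=1.0000 Bond=-36.7998
(2,0): Delta=1.0000 Bond=-44.1597
(2,1): Delta=1.0000 Bond=-44.1597
(2,2): Delta=1.0000 Bond=-44.1597
(3,0): Delta=1.0000 Bond=-52.9917
(3,1): Delta=1.0000 Bond=-52.9917
(3,2): Delta=1.0000 Bond=-52.9917
(3,3): Delta=1.0000 Bond=-52.9917
V0=-4.6665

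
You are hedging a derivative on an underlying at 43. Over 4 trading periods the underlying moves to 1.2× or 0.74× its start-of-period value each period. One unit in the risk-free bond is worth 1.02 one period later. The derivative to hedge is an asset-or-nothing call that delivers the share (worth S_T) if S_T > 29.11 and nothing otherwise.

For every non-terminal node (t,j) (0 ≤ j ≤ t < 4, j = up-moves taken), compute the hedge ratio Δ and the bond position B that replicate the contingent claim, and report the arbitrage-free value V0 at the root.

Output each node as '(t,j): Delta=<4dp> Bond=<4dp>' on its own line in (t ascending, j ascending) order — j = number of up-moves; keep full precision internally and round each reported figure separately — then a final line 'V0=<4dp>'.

No-arbitrage ⇒ martingale measure with p* = (R−d)/(u−d) = 0.6087.
Payoff layer (t=4): V(4,0)=0.0000, V(4,1)=0.0000, V(4,2)=33.9074, V(4,3)=54.9850, V(4,4)=89.1648
Node (3,0) S=17.4246: V=(p*·0.0000+(1−p*)·0.0000)/1.02=0.0000; Δ=(0.0000−0.0000)/(20.9096−12.8942)=0.0000; B=V−Δ·S=0.0000
Node (3,1) S=28.2562: V=(p*·33.9074+(1−p*)·0.0000)/1.02=20.2346; Δ=(33.9074−0.0000)/(33.9074−20.9096)=2.6087; B=V−Δ·S=-53.4771
Node (3,2) S=45.8208: V=(p*·54.9850+(1−p*)·33.9074)/1.02=45.8208; Δ=(54.9850−33.9074)/(54.9850−33.9074)=1.0000; B=V−Δ·S=0.0000
Node (3,3) S=74.3040: V=(p*·89.1648+(1−p*)·54.9850)/1.02=74.3040; Δ=(89.1648−54.9850)/(89.1648−54.9850)=1.0000; B=V−Δ·S=0.0000
Node (2,0) S=23.5468: V=(p*·20.2346+(1−p*)·0.0000)/1.02=12.0752; Δ=(20.2346−0.0000)/(28.2562−17.4246)=1.8681; B=V−Δ·S=-31.9130
Node (2,1) S=38.1840: V=(p*·45.8208+(1−p*)·20.2346)/1.02=35.1067; Δ=(45.8208−20.2346)/(45.8208−28.2562)=1.4567; B=V−Δ·S=-20.5155
Node (2,2) S=61.9200: V=(p*·74.3040+(1−p*)·45.8208)/1.02=61.9200; Δ=(74.3040−45.8208)/(74.3040−45.8208)=1.0000; B=V−Δ·S=0.0000
Node (1,0) S=31.8200: V=(p*·35.1067+(1−p*)·12.0752)/1.02=25.5827; Δ=(35.1067−12.0752)/(38.1840−23.5468)=1.5735; B=V−Δ·S=-24.4857
Node (1,1) S=51.6000: V=(p*·61.9200+(1−p*)·35.1067)/1.02=50.4194; Δ=(61.9200−35.1067)/(61.9200−38.1840)=1.1296; B=V−Δ·S=-7.8704
Node (0,0) S=43.0000: V=(p*·50.4194+(1−p*)·25.5827)/1.02=39.9027; Δ=(50.4194−25.5827)/(51.6000−31.8200)=1.2556; B=V−Δ·S=-14.0902
The time-0 hedge costs 39.9027, which is the no-arbitrage price.

(0,0): Delta=1.2556 Bond=-14.0902
(1,0): Delta=1.5735 Bond=-24.4857
(1,1): Delta=1.1296 Bond=-7.8704
(2,0): Delta=1.8681 Bond=-31.9130
(2,1): Delta=1.4567 Bond=-20.5155
(2,2): Delta=1.0000 Bond=0.0000
(3,0): Delta=0.0000 Bond=0.0000
(3,1): Delta=2.6087 Bond=-53.4771
(3,2): Delta=1.0000 Bond=0.0000
(3,3): Delta=1.0000 Bond=0.0000
V0=39.9027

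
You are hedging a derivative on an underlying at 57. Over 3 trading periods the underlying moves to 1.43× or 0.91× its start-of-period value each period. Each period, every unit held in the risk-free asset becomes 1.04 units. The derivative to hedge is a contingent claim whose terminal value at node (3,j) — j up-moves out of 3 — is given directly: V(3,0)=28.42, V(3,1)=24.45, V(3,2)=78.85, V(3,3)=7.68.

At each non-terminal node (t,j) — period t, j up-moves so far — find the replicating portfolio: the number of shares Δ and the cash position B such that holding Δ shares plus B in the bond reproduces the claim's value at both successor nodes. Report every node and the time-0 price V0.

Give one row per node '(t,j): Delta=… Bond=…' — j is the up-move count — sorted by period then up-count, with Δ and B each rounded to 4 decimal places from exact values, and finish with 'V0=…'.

(0,0): Delta=0.4279 Bond=5.4009
(1,0): Delta=0.3787 Bond=8.1713
(1,1): Delta=0.5219 Bond=-2.0462
(2,0): Delta=-0.1617 Bond=34.0072
(2,1): Delta=1.4104 Bond=-68.0288
(2,2): Delta=-1.1742 Bond=195.5745
V0=29.7928

The replicating-portfolio and risk-neutral prices coincide; use p* = (1.04−0.91)/(1.43−0.91) = 0.2500 for the latter.
Payoff layer (t=3): V(3,0)=28.4200, V(3,1)=24.4500, V(3,2)=78.8500, V(3,3)=7.6800
(2,0): S=47.2017. Δ = (V_up−V_dn)/(S_up−S_dn) = (24.4500−28.4200)/(67.4984−42.9535) = -0.1617. V = [p*·24.4500 + (1−p*)·28.4200]/1.04 = 26.3726. B = V − Δ·S = 34.0072.
(2,1): S=74.1741. Δ = (V_up−V_dn)/(S_up−S_dn) = (78.8500−24.4500)/(106.0690−67.4984) = 1.4104. V = [p*·78.8500 + (1−p*)·24.4500]/1.04 = 36.5865. B = V − Δ·S = -68.0288.
(2,2): S=116.5593. Δ = (V_up−V_dn)/(S_up−S_dn) = (7.6800−78.8500)/(166.6798−106.0690) = -1.1742. V = [p*·7.6800 + (1−p*)·78.8500]/1.04 = 58.7091. B = V − Δ·S = 195.5745.
(1,0): S=51.8700. Δ = (V_up−V_dn)/(S_up−S_dn) = (36.5865−26.3726)/(74.1741−47.2017) = 0.3787. V = [p*·36.5865 + (1−p*)·26.3726]/1.04 = 27.8135. B = V − Δ·S = 8.1713.
(1,1): S=81.5100. Δ = (V_up−V_dn)/(S_up−S_dn) = (58.7091−36.5865)/(116.5593−74.1741) = 0.5219. V = [p*·58.7091 + (1−p*)·36.5865]/1.04 = 40.4973. B = V − Δ·S = -2.0462.
(0,0): S=57.0000. Δ = (V_up−V_dn)/(S_up−S_dn) = (40.4973−27.8135)/(81.5100−51.8700) = 0.4279. V = [p*·40.4973 + (1−p*)·27.8135]/1.04 = 29.7928. B = V − Δ·S = 5.4009.
Each (Δ,B) replicates both successor values, so the strategy is self-financing and V0 is arbitrage-free.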